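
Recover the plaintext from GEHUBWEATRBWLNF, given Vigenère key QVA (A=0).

Repeat the key across the ciphertext: QVAQVAQVAQVAQVA
G(6)−Q(16): -10≡16 → Q
E(4)−V(21): -17≡9 → J
H(7)−A(0): 7 → H
U(20)−Q(16): 4 → E
B(1)−V(21): -20≡6 → G
W(22)−A(0): 22 → W
E(4)−Q(16): -12≡14 → O
A(0)−V(21): -21≡5 → F
T(19)−A(0): 19 → T
R(17)−Q(16): 1 → B
B(1)−V(21): -20≡6 → G
W(22)−A(0): 22 → W
L(11)−Q(16): -5≡21 → V
N(13)−V(21): -8≡18 → S
F(5)−A(0): 5 → F

QJHEGWOFTBGWVSF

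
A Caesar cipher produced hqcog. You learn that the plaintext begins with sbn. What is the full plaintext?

From the crib: h(7)−s(18)=-11≡15, so the shift is 15.
Subtract 15 from each ciphertext letter:
h(7): 7−15=-8≡18 → s
q(16): 16−15=1 → b
c(2): 2−15=-13≡13 → n
o(14): 14−15=-1≡25 → z
g(6): 6−15=-9≡17 → r

sbnzr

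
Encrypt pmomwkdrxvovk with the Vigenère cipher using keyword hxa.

wjottkkoxclvr

Repeat the key across the message: hxahxahxahxah
p(15)+h(7): 22 → w
m(12)+x(23): 35≡9 → j
o(14)+a(0): 14 → o
m(12)+h(7): 19 → t
w(22)+x(23): 45≡19 → t
k(10)+a(0): 10 → k
d(3)+h(7): 10 → k
r(17)+x(23): 40≡14 → o
x(23)+a(0): 23 → x
v(21)+h(7): 28≡2 → c
o(14)+x(23): 37≡11 → l
v(21)+a(0): 21 → v
k(10)+h(7): 17 → r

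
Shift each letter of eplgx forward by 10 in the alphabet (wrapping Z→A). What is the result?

ozvqh

e(4): 4+10=14 → o
p(15): 15+10=25 → z
l(11): 11+10=21 → v
g(6): 6+10=16 → q
x(23): 23+10=33≡7 → h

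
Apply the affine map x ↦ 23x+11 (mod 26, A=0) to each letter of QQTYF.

Q(16): 23·16+11=379≡15 → P
Q(16): 23·16+11=379≡15 → P
T(19): 23·19+11=448≡6 → G
Y(24): 23·24+11=563≡17 → R
F(5): 23·5+11=126≡22 → W

PPGRW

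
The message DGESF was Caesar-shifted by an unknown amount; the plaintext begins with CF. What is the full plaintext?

CFDRE

From the crib: D(3)−C(2)=1, so the shift is 1.
Subtract 1 from each ciphertext letter:
D(3): 3−1=2 → C
G(6): 6−1=5 → F
E(4): 4−1=3 → D
S(18): 18−1=17 → R
F(5): 5−1=4 → E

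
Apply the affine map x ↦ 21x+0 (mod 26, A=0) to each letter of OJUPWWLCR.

IHEDUUXQT

O(14): 21·14+0=294≡8 → I
J(9): 21·9+0=189≡7 → H
U(20): 21·20+0=420≡4 → E
P(15): 21·15+0=315≡3 → D
W(22): 21·22+0=462≡20 → U
W(22): 21·22+0=462≡20 → U
L(11): 21·11+0=231≡23 → X
C(2): 21·2+0=42≡16 → Q
R(17): 21·17+0=357≡19 → T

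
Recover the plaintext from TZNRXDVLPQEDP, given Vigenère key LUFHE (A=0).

IFIKTSBGIMTJK

Repeat the key across the ciphertext: LUFHELUFHELUF
T(19)−L(11): 8 → I
Z(25)−U(20): 5 → F
N(13)−F(5): 8 → I
R(17)−H(7): 10 → K
X(23)−E(4): 19 → T
D(3)−L(11): -8≡18 → S
V(21)−U(20): 1 → B
L(11)−F(5): 6 → G
P(15)−H(7): 8 → I
Q(16)−E(4): 12 → M
E(4)−L(11): -7≡19 → T
D(3)−U(20): -17≡9 → J
P(15)−F(5): 10 → K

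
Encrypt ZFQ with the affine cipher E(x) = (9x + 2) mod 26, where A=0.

Z(25): 9·25+2=227≡19 → T
F(5): 9·5+2=47≡21 → V
Q(16): 9·16+2=146≡16 → Q

TVQ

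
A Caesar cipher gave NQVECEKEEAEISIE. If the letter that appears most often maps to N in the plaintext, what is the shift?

17

The most frequent ciphertext letter is E (appears 6 times).
E is position 4; N is position 13.
Shift = -9≡17.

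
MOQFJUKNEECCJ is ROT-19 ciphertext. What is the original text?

TVXMQBRULLJJQ

M(12): 12−19=-7≡19 → T
O(14): 14−19=-5≡21 → V
Q(16): 16−19=-3≡23 → X
F(5): 5−19=-14≡12 → M
J(9): 9−19=-10≡16 → Q
U(20): 20−19=1 → B
K(10): 10−19=-9≡17 → R
N(13): 13−19=-6≡20 → U
E(4): 4−19=-15≡11 → L
E(4): 4−19=-15≡11 → L
C(2): 2−19=-17≡9 → J
C(2): 2−19=-17≡9 → J
J(9): 9−19=-10≡16 → Q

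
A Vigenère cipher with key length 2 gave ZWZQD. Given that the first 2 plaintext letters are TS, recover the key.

Subtract each crib letter from the matching ciphertext letter (mod 26):
Z(25)−T(19)=6 → G
W(22)−S(18)=4 → E

GE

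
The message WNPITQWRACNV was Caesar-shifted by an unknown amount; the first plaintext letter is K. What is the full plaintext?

From the crib: W(22)−K(10)=12, so the shift is 12.
Subtract 12 from each ciphertext letter:
W(22): 22−12=10 → K
N(13): 13−12=1 → B
P(15): 15−12=3 → D
I(8): 8−12=-4≡22 → W
T(19): 19−12=7 → H
Q(16): 16−12=4 → E
W(22): 22−12=10 → K
R(17): 17−12=5 → F
A(0): 0−12=-12≡14 → O
C(2): 2−12=-10≡16 → Q
N(13): 13−12=1 → B
V(21): 21−12=9 → J

KBDWHEKFOQBJ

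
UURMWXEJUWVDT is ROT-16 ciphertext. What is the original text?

U(20): 20−16=4 → E
U(20): 20−16=4 → E
R(17): 17−16=1 → B
M(12): 12−16=-4≡22 → W
W(22): 22−16=6 → G
X(23): 23−16=7 → H
E(4): 4−16=-12≡14 → O
J(9): 9−16=-7≡19 → T
U(20): 20−16=4 → E
W(22): 22−16=6 → G
V(21): 21−16=5 → F
D(3): 3−16=-13≡13 → N
T(19): 19−16=3 → D

EEBWGHOTEGFND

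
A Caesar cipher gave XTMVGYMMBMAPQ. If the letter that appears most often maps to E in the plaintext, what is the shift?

The most frequent ciphertext letter is M (appears 4 times).
M is position 12; E is position 4.
Shift = 8.

8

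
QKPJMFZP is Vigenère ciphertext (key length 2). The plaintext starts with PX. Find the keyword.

BN

Subtract each crib letter from the matching ciphertext letter (mod 26):
Q(16)−P(15)=1 → B
K(10)−X(23)=-13≡13 → N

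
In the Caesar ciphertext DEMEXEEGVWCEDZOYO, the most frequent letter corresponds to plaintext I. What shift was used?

The most frequent ciphertext letter is E (appears 5 times).
E is position 4; I is position 8.
Shift = -4≡22.

22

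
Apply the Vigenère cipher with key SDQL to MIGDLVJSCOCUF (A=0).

Repeat the key across the message: SDQLSDQLSDQLS
M(12)+S(18): 30≡4 → E
I(8)+D(3): 11 → L
G(6)+Q(16): 22 → W
D(3)+L(11): 14 → O
L(11)+S(18): 29≡3 → D
V(21)+D(3): 24 → Y
J(9)+Q(16): 25 → Z
S(18)+L(11): 29≡3 → D
C(2)+S(18): 20 → U
O(14)+D(3): 17 → R
C(2)+Q(16): 18 → S
U(20)+L(11): 31≡5 → F
F(5)+S(18): 23 → X

ELWODYZDURSFX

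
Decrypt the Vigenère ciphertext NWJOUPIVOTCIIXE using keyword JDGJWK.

ETDFYFZSIKGYZUY

Repeat the key across the ciphertext: JDGJWKJDGJWKJDG
N(13)−J(9): 4 → E
W(22)−D(3): 19 → T
J(9)−G(6): 3 → D
O(14)−J(9): 5 → F
U(20)−W(22): -2≡24 → Y
P(15)−K(10): 5 → F
I(8)−J(9): -1≡25 → Z
V(21)−D(3): 18 → S
O(14)−G(6): 8 → I
T(19)−J(9): 10 → K
C(2)−W(22): -20≡6 → G
I(8)−K(10): -2≡24 → Y
I(8)−J(9): -1≡25 → Z
X(23)−D(3): 20 → U
E(4)−G(6): -2≡24 → Y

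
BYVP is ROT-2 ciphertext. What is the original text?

ZWTN

B(1): 1−2=-1≡25 → Z
Y(24): 24−2=22 → W
V(21): 21−2=19 → T
P(15): 15−2=13 → N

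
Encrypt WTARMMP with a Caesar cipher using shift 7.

W(22): 22+7=29≡3 → D
T(19): 19+7=26≡0 → A
A(0): 0+7=7 → H
R(17): 17+7=24 → Y
M(12): 12+7=19 → T
M(12): 12+7=19 → T
P(15): 15+7=22 → W

DAHYTTW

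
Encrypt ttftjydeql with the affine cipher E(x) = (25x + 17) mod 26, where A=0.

t(19): 25·19+17=492≡24 → y
t(19): 25·19+17=492≡24 → y
f(5): 25·5+17=142≡12 → m
t(19): 25·19+17=492≡24 → y
j(9): 25·9+17=242≡8 → i
y(24): 25·24+17=617≡19 → t
d(3): 25·3+17=92≡14 → o
e(4): 25·4+17=117≡13 → n
q(16): 25·16+17=417≡1 → b
l(11): 25·11+17=292≡6 → g

yymyitonbg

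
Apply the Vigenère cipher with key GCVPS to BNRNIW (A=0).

HPMCAC

Repeat the key across the message: GCVPSG
B(1)+G(6): 7 → H
N(13)+C(2): 15 → P
R(17)+V(21): 38≡12 → M
N(13)+P(15): 28≡2 → C
I(8)+S(18): 26≡0 → A
W(22)+G(6): 28≡2 → C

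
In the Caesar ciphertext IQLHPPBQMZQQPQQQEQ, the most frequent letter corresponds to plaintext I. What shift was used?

The most frequent ciphertext letter is Q (appears 8 times).
Q is position 16; I is position 8.
Shift = 8.

8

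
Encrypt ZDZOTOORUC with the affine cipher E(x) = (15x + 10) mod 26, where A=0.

Z(25): 15·25+10=385≡21 → V
D(3): 15·3+10=55≡3 → D
Z(25): 15·25+10=385≡21 → V
O(14): 15·14+10=220≡12 → M
T(19): 15·19+10=295≡9 → J
O(14): 15·14+10=220≡12 → M
O(14): 15·14+10=220≡12 → M
R(17): 15·17+10=265≡5 → F
U(20): 15·20+10=310≡24 → Y
C(2): 15·2+10=40≡14 → O

VDVMJMMFYO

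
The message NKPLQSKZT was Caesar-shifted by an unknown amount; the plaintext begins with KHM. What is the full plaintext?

KHMINPHWQ

From the crib: N(13)−K(10)=3, so the shift is 3.
Subtract 3 from each ciphertext letter:
N(13): 13−3=10 → K
K(10): 10−3=7 → H
P(15): 15−3=12 → M
L(11): 11−3=8 → I
Q(16): 16−3=13 → N
S(18): 18−3=15 → P
K(10): 10−3=7 → H
Z(25): 25−3=22 → W
T(19): 19−3=16 → Q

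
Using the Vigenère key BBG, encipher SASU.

Repeat the key across the message: BBGB
S(18)+B(1): 19 → T
A(0)+B(1): 1 → B
S(18)+G(6): 24 → Y
U(20)+B(1): 21 → V

TBYV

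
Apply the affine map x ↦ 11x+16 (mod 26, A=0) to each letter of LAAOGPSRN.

HQQOEZGVD

L(11): 11·11+16=137≡7 → H
A(0): 11·0+16=16 → Q
A(0): 11·0+16=16 → Q
O(14): 11·14+16=170≡14 → O
G(6): 11·6+16=82≡4 → E
P(15): 11·15+16=181≡25 → Z
S(18): 11·18+16=214≡6 → G
R(17): 11·17+16=203≡21 → V
N(13): 11·13+16=159≡3 → D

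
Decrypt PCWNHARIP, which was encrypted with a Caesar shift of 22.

TGARLEVMT

P(15): 15−22=-7≡19 → T
C(2): 2−22=-20≡6 → G
W(22): 22−22=0 → A
N(13): 13−22=-9≡17 → R
H(7): 7−22=-15≡11 → L
A(0): 0−22=-22≡4 → E
R(17): 17−22=-5≡21 → V
I(8): 8−22=-14≡12 → M
P(15): 15−22=-7≡19 → T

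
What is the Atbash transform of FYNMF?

F(5) → U(20)
Y(24) → B(1)
N(13) → M(12)
M(12) → N(13)
F(5) → U(20)

UBMNU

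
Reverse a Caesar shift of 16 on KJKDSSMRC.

K(10): 10−16=-6≡20 → U
J(9): 9−16=-7≡19 → T
K(10): 10−16=-6≡20 → U
D(3): 3−16=-13≡13 → N
S(18): 18−16=2 → C
S(18): 18−16=2 → C
M(12): 12−16=-4≡22 → W
R(17): 17−16=1 → B
C(2): 2−16=-14≡12 → M

UTUNCCWBM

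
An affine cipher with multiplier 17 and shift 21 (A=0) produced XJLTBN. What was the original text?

UKEGIY

The inverse of 17 mod 26 is 23, since 17·23=391≡1. Apply D(y)=23·(y−21) mod 26:
X(23): 23·(23−21)=46≡20 → U
J(9): 23·(9−21)=-276≡10 → K
L(11): 23·(11−21)=-230≡4 → E
T(19): 23·(19−21)=-46≡6 → G
B(1): 23·(1−21)=-460≡8 → I
N(13): 23·(13−21)=-184≡24 → Y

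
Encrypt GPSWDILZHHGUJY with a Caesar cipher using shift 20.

G(6): 6+20=26≡0 → A
P(15): 15+20=35≡9 → J
S(18): 18+20=38≡12 → M
W(22): 22+20=42≡16 → Q
D(3): 3+20=23 → X
I(8): 8+20=28≡2 → C
L(11): 11+20=31≡5 → F
Z(25): 25+20=45≡19 → T
H(7): 7+20=27≡1 → B
H(7): 7+20=27≡1 → B
G(6): 6+20=26≡0 → A
U(20): 20+20=40≡14 → O
J(9): 9+20=29≡3 → D
Y(24): 24+20=44≡18 → S

AJMQXCFTBBAODS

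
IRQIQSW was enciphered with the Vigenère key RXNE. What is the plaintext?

RUDEZVJ

Repeat the key across the ciphertext: RXNERXN
I(8)−R(17): -9≡17 → R
R(17)−X(23): -6≡20 → U
Q(16)−N(13): 3 → D
I(8)−E(4): 4 → E
Q(16)−R(17): -1≡25 → Z
S(18)−X(23): -5≡21 → V
W(22)−N(13): 9 → J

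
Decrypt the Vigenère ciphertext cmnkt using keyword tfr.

Repeat the key across the ciphertext: tfrtf
c(2)−t(19): -17≡9 → j
m(12)−f(5): 7 → h
n(13)−r(17): -4≡22 → w
k(10)−t(19): -9≡17 → r
t(19)−f(5): 14 → o

jhwro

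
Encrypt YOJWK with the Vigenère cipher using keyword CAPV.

AOYRM

Repeat the key across the message: CAPVC
Y(24)+C(2): 26≡0 → A
O(14)+A(0): 14 → O
J(9)+P(15): 24 → Y
W(22)+V(21): 43≡17 → R
K(10)+C(2): 12 → M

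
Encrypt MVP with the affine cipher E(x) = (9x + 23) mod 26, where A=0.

BEC

M(12): 9·12+23=131≡1 → B
V(21): 9·21+23=212≡4 → E
P(15): 9·15+23=158≡2 → C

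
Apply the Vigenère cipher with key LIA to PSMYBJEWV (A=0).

AAMJJJPEV

Repeat the key across the message: LIALIALIA
P(15)+L(11): 26≡0 → A
S(18)+I(8): 26≡0 → A
M(12)+A(0): 12 → M
Y(24)+L(11): 35≡9 → J
B(1)+I(8): 9 → J
J(9)+A(0): 9 → J
E(4)+L(11): 15 → P
W(22)+I(8): 30≡4 → E
V(21)+A(0): 21 → V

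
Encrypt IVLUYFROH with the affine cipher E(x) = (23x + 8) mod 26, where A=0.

I(8): 23·8+8=192≡10 → K
V(21): 23·21+8=491≡23 → X
L(11): 23·11+8=261≡1 → B
U(20): 23·20+8=468≡0 → A
Y(24): 23·24+8=560≡14 → O
F(5): 23·5+8=123≡19 → T
R(17): 23·17+8=399≡9 → J
O(14): 23·14+8=330≡18 → S
H(7): 23·7+8=169≡13 → N

KXBAOTJSN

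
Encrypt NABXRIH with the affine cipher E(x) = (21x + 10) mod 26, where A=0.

XKFZDWB

N(13): 21·13+10=283≡23 → X
A(0): 21·0+10=10 → K
B(1): 21·1+10=31≡5 → F
X(23): 21·23+10=493≡25 → Z
R(17): 21·17+10=367≡3 → D
I(8): 21·8+10=178≡22 → W
H(7): 21·7+10=157≡1 → B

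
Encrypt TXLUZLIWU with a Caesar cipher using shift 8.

T(19): 19+8=27≡1 → B
X(23): 23+8=31≡5 → F
L(11): 11+8=19 → T
U(20): 20+8=28≡2 → C
Z(25): 25+8=33≡7 → H
L(11): 11+8=19 → T
I(8): 8+8=16 → Q
W(22): 22+8=30≡4 → E
U(20): 20+8=28≡2 → C

BFTCHTQEC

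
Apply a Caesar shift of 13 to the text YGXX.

Y(24): 24+13=37≡11 → L
G(6): 6+13=19 → T
X(23): 23+13=36≡10 → K
X(23): 23+13=36≡10 → K

LTKK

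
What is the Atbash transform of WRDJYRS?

W(22) → D(3)
R(17) → I(8)
D(3) → W(22)
J(9) → Q(16)
Y(24) → B(1)
R(17) → I(8)
S(18) → H(7)

DIWQBIH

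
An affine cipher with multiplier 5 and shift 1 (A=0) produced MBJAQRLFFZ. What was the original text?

XAMFDYCGGK

The inverse of 5 mod 26 is 21, since 5·21=105≡1. Apply D(y)=21·(y−1) mod 26:
M(12): 21·(12−1)=231≡23 → X
B(1): 21·(1−1)=0 → A
J(9): 21·(9−1)=168≡12 → M
A(0): 21·(0−1)=-21≡5 → F
Q(16): 21·(16−1)=315≡3 → D
R(17): 21·(17−1)=336≡24 → Y
L(11): 21·(11−1)=210≡2 → C
F(5): 21·(5−1)=84≡6 → G
F(5): 21·(5−1)=84≡6 → G
Z(25): 21·(25−1)=504≡10 → K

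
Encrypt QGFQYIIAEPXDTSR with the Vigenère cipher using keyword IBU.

YHZYZCQBYXYXBTL

Repeat the key across the message: IBUIBUIBUIBUIBU
Q(16)+I(8): 24 → Y
G(6)+B(1): 7 → H
F(5)+U(20): 25 → Z
Q(16)+I(8): 24 → Y
Y(24)+B(1): 25 → Z
I(8)+U(20): 28≡2 → C
I(8)+I(8): 16 → Q
A(0)+B(1): 1 → B
E(4)+U(20): 24 → Y
P(15)+I(8): 23 → X
X(23)+B(1): 24 → Y
D(3)+U(20): 23 → X
T(19)+I(8): 27≡1 → B
S(18)+B(1): 19 → T
R(17)+U(20): 37≡11 → L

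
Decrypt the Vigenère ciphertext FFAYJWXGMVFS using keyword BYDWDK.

EHXCGMWIJZCI

Repeat the key across the ciphertext: BYDWDKBYDWDK
F(5)−B(1): 4 → E
F(5)−Y(24): -19≡7 → H
A(0)−D(3): -3≡23 → X
Y(24)−W(22): 2 → C
J(9)−D(3): 6 → G
W(22)−K(10): 12 → M
X(23)−B(1): 22 → W
G(6)−Y(24): -18≡8 → I
M(12)−D(3): 9 → J
V(21)−W(22): -1≡25 → Z
F(5)−D(3): 2 → C
S(18)−K(10): 8 → I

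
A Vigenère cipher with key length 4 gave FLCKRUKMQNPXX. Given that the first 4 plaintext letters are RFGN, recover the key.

Subtract each crib letter from the matching ciphertext letter (mod 26):
F(5)−R(17)=-12≡14 → O
L(11)−F(5)=6 → G
C(2)−G(6)=-4≡22 → W
K(10)−N(13)=-3≡23 → X

OGWX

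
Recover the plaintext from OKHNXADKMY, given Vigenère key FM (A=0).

Repeat the key across the ciphertext: FMFMFMFMFM
O(14)−F(5): 9 → J
K(10)−M(12): -2≡24 → Y
H(7)−F(5): 2 → C
N(13)−M(12): 1 → B
X(23)−F(5): 18 → S
A(0)−M(12): -12≡14 → O
D(3)−F(5): -2≡24 → Y
K(10)−M(12): -2≡24 → Y
M(12)−F(5): 7 → H
Y(24)−M(12): 12 → M

JYCBSOYYHM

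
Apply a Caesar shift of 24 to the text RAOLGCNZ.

R(17): 17+24=41≡15 → P
A(0): 0+24=24 → Y
O(14): 14+24=38≡12 → M
L(11): 11+24=35≡9 → J
G(6): 6+24=30≡4 → E
C(2): 2+24=26≡0 → A
N(13): 13+24=37≡11 → L
Z(25): 25+24=49≡23 → X

PYMJEALX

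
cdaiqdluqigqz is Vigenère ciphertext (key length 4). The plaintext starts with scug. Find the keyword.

Subtract each crib letter from the matching ciphertext letter (mod 26):
c(2)−s(18)=-16≡10 → k
d(3)−c(2)=1 → b
a(0)−u(20)=-20≡6 → g
i(8)−g(6)=2 → c

kbgc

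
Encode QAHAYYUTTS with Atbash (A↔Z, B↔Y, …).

Q(16) → J(9)
A(0) → Z(25)
H(7) → S(18)
A(0) → Z(25)
Y(24) → B(1)
Y(24) → B(1)
U(20) → F(5)
T(19) → G(6)
T(19) → G(6)
S(18) → H(7)

JZSZBBFGGH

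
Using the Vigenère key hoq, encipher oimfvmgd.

vwcmjcnr

Repeat the key across the message: hoqhoqho
o(14)+h(7): 21 → v
i(8)+o(14): 22 → w
m(12)+q(16): 28≡2 → c
f(5)+h(7): 12 → m
v(21)+o(14): 35≡9 → j
m(12)+q(16): 28≡2 → c
g(6)+h(7): 13 → n
d(3)+o(14): 17 → r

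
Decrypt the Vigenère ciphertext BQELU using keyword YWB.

DUDNY

Repeat the key across the ciphertext: YWBYW
B(1)−Y(24): -23≡3 → D
Q(16)−W(22): -6≡20 → U
E(4)−B(1): 3 → D
L(11)−Y(24): -13≡13 → N
U(20)−W(22): -2≡24 → Y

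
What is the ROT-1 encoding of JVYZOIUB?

KWZAPJVC

J(9): 9+1=10 → K
V(21): 21+1=22 → W
Y(24): 24+1=25 → Z
Z(25): 25+1=26≡0 → A
O(14): 14+1=15 → P
I(8): 8+1=9 → J
U(20): 20+1=21 → V
B(1): 1+1=2 → C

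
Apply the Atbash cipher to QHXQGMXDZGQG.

JSCJTNCWATJT

Q(16) → J(9)
H(7) → S(18)
X(23) → C(2)
Q(16) → J(9)
G(6) → T(19)
M(12) → N(13)
X(23) → C(2)
D(3) → W(22)
Z(25) → A(0)
G(6) → T(19)
Q(16) → J(9)
G(6) → T(19)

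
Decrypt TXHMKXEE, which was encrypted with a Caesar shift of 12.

HLVAYLSS

T(19): 19−12=7 → H
X(23): 23−12=11 → L
H(7): 7−12=-5≡21 → V
M(12): 12−12=0 → A
K(10): 10−12=-2≡24 → Y
X(23): 23−12=11 → L
E(4): 4−12=-8≡18 → S
E(4): 4−12=-8≡18 → S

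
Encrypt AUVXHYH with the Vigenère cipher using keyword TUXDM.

Repeat the key across the message: TUXDMTU
A(0)+T(19): 19 → T
U(20)+U(20): 40≡14 → O
V(21)+X(23): 44≡18 → S
X(23)+D(3): 26≡0 → A
H(7)+M(12): 19 → T
Y(24)+T(19): 43≡17 → R
H(7)+U(20): 27≡1 → B

TOSATRB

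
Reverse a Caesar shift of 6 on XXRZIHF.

X(23): 23−6=17 → R
X(23): 23−6=17 → R
R(17): 17−6=11 → L
Z(25): 25−6=19 → T
I(8): 8−6=2 → C
H(7): 7−6=1 → B
F(5): 5−6=-1≡25 → Z

RRLTCBZ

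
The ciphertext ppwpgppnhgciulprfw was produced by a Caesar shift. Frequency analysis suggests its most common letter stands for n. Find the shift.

The most frequent ciphertext letter is p (appears 6 times).
p is position 15; n is position 13.
Shift = 2.

2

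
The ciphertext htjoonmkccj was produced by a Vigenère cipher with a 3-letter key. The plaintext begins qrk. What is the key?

Subtract each crib letter from the matching ciphertext letter (mod 26):
h(7)−q(16)=-9≡17 → r
t(19)−r(17)=2 → c
j(9)−k(10)=-1≡25 → z

rcz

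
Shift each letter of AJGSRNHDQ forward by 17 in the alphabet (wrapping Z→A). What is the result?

A(0): 0+17=17 → R
J(9): 9+17=26≡0 → A
G(6): 6+17=23 → X
S(18): 18+17=35≡9 → J
R(17): 17+17=34≡8 → I
N(13): 13+17=30≡4 → E
H(7): 7+17=24 → Y
D(3): 3+17=20 → U
Q(16): 16+17=33≡7 → H

RAXJIEYUH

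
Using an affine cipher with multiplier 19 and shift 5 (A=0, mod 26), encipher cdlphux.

rkgeiva

c(2): 19·2+5=43≡17 → r
d(3): 19·3+5=62≡10 → k
l(11): 19·11+5=214≡6 → g
p(15): 19·15+5=290≡4 → e
h(7): 19·7+5=138≡8 → i
u(20): 19·20+5=385≡21 → v
x(23): 19·23+5=442≡0 → a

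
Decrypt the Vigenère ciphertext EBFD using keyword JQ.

VLWN

Repeat the key across the ciphertext: JQJQ
E(4)−J(9): -5≡21 → V
B(1)−Q(16): -15≡11 → L
F(5)−J(9): -4≡22 → W
D(3)−Q(16): -13≡13 → N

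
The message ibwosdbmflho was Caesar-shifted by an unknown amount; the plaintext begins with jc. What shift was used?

From the crib: i(8)−j(9)=-1≡25, so the shift is 25.

25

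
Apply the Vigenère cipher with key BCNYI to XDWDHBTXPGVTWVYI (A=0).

Repeat the key across the message: BCNYIBCNYIBCNYIB
X(23)+B(1): 24 → Y
D(3)+C(2): 5 → F
W(22)+N(13): 35≡9 → J
D(3)+Y(24): 27≡1 → B
H(7)+I(8): 15 → P
B(1)+B(1): 2 → C
T(19)+C(2): 21 → V
X(23)+N(13): 36≡10 → K
P(15)+Y(24): 39≡13 → N
G(6)+I(8): 14 → O
V(21)+B(1): 22 → W
T(19)+C(2): 21 → V
W(22)+N(13): 35≡9 → J
V(21)+Y(24): 45≡19 → T
Y(24)+I(8): 32≡6 → G
I(8)+B(1): 9 → J

YFJBPCVKNOWVJTGJ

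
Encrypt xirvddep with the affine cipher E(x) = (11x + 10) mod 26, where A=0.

duphrrct

x(23): 11·23+10=263≡3 → d
i(8): 11·8+10=98≡20 → u
r(17): 11·17+10=197≡15 → p
v(21): 11·21+10=241≡7 → h
d(3): 11·3+10=43≡17 → r
d(3): 11·3+10=43≡17 → r
e(4): 11·4+10=54≡2 → c
p(15): 11·15+10=175≡19 → t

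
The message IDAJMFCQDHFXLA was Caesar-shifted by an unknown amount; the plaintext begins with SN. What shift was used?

16

From the crib: I(8)−S(18)=-10≡16, so the shift is 16.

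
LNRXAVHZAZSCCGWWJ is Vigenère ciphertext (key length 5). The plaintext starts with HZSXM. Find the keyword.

EOZAO

Subtract each crib letter from the matching ciphertext letter (mod 26):
L(11)−H(7)=4 → E
N(13)−Z(25)=-12≡14 → O
R(17)−S(18)=-1≡25 → Z
X(23)−X(23)=0 → A
A(0)−M(12)=-12≡14 → O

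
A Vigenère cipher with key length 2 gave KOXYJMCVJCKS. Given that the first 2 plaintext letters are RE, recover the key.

TK

Subtract each crib letter from the matching ciphertext letter (mod 26):
K(10)−R(17)=-7≡19 → T
O(14)−E(4)=10 → K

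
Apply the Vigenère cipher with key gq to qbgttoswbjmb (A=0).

wrmjzeymhzsr

Repeat the key across the message: gqgqgqgqgqgq
q(16)+g(6): 22 → w
b(1)+q(16): 17 → r
g(6)+g(6): 12 → m
t(19)+q(16): 35≡9 → j
t(19)+g(6): 25 → z
o(14)+q(16): 30≡4 → e
s(18)+g(6): 24 → y
w(22)+q(16): 38≡12 → m
b(1)+g(6): 7 → h
j(9)+q(16): 25 → z
m(12)+g(6): 18 → s
b(1)+q(16): 17 → r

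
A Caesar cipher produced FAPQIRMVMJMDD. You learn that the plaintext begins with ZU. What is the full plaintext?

ZUJKCLGPGDGXX

From the crib: F(5)−Z(25)=-20≡6, so the shift is 6.
Subtract 6 from each ciphertext letter:
F(5): 5−6=-1≡25 → Z
A(0): 0−6=-6≡20 → U
P(15): 15−6=9 → J
Q(16): 16−6=10 → K
I(8): 8−6=2 → C
R(17): 17−6=11 → L
M(12): 12−6=6 → G
V(21): 21−6=15 → P
M(12): 12−6=6 → G
J(9): 9−6=3 → D
M(12): 12−6=6 → G
D(3): 3−6=-3≡23 → X
D(3): 3−6=-3≡23 → X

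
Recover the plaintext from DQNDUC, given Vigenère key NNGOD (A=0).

Repeat the key across the ciphertext: NNGODN
D(3)−N(13): -10≡16 → Q
Q(16)−N(13): 3 → D
N(13)−G(6): 7 → H
D(3)−O(14): -11≡15 → P
U(20)−D(3): 17 → R
C(2)−N(13): -11≡15 → P

QDHPRP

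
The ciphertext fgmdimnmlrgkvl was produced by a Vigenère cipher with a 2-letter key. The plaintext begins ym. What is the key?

Subtract each crib letter from the matching ciphertext letter (mod 26):
f(5)−y(24)=-19≡7 → h
g(6)−m(12)=-6≡20 → u

hu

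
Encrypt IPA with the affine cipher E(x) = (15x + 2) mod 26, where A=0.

STC

I(8): 15·8+2=122≡18 → S
P(15): 15·15+2=227≡19 → T
A(0): 15·0+2=2 → C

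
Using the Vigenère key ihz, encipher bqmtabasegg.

jxlbhaizdon

Repeat the key across the message: ihzihzihzih
b(1)+i(8): 9 → j
q(16)+h(7): 23 → x
m(12)+z(25): 37≡11 → l
t(19)+i(8): 27≡1 → b
a(0)+h(7): 7 → h
b(1)+z(25): 26≡0 → a
a(0)+i(8): 8 → i
s(18)+h(7): 25 → z
e(4)+z(25): 29≡3 → d
g(6)+i(8): 14 → o
g(6)+h(7): 13 → n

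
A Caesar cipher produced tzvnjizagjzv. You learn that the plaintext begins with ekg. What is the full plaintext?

From the crib: t(19)−e(4)=15, so the shift is 15.
Subtract 15 from each ciphertext letter:
t(19): 19−15=4 → e
z(25): 25−15=10 → k
v(21): 21−15=6 → g
n(13): 13−15=-2≡24 → y
j(9): 9−15=-6≡20 → u
i(8): 8−15=-7≡19 → t
z(25): 25−15=10 → k
a(0): 0−15=-15≡11 → l
g(6): 6−15=-9≡17 → r
j(9): 9−15=-6≡20 → u
z(25): 25−15=10 → k
v(21): 21−15=6 → g

ekgyutklrukg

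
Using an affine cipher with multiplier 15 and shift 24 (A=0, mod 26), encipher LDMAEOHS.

HRWYGAZI

L(11): 15·11+24=189≡7 → H
D(3): 15·3+24=69≡17 → R
M(12): 15·12+24=204≡22 → W
A(0): 15·0+24=24 → Y
E(4): 15·4+24=84≡6 → G
O(14): 15·14+24=234≡0 → A
H(7): 15·7+24=129≡25 → Z
S(18): 15·18+24=294≡8 → I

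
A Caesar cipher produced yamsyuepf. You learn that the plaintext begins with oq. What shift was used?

10

From the crib: y(24)−o(14)=10, so the shift is 10.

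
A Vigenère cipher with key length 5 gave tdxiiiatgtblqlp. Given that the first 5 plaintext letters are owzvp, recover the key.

fhynt

Subtract each crib letter from the matching ciphertext letter (mod 26):
t(19)−o(14)=5 → f
d(3)−w(22)=-19≡7 → h
x(23)−z(25)=-2≡24 → y
i(8)−v(21)=-13≡13 → n
i(8)−p(15)=-7≡19 → t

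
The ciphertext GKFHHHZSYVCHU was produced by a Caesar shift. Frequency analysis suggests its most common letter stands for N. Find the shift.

20

The most frequent ciphertext letter is H (appears 4 times).
H is position 7; N is position 13.
Shift = -6≡20.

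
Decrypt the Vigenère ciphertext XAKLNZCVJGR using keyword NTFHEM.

KHFEJNPCEZN

Repeat the key across the ciphertext: NTFHEMNTFHE
X(23)−N(13): 10 → K
A(0)−T(19): -19≡7 → H
K(10)−F(5): 5 → F
L(11)−H(7): 4 → E
N(13)−E(4): 9 → J
Z(25)−M(12): 13 → N
C(2)−N(13): -11≡15 → P
V(21)−T(19): 2 → C
J(9)−F(5): 4 → E
G(6)−H(7): -1≡25 → Z
R(17)−E(4): 13 → N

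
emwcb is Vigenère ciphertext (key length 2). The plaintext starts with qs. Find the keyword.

ou

Subtract each crib letter from the matching ciphertext letter (mod 26):
e(4)−q(16)=-12≡14 → o
m(12)−s(18)=-6≡20 → u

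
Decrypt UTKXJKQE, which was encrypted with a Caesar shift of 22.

U(20): 20−22=-2≡24 → Y
T(19): 19−22=-3≡23 → X
K(10): 10−22=-12≡14 → O
X(23): 23−22=1 → B
J(9): 9−22=-13≡13 → N
K(10): 10−22=-12≡14 → O
Q(16): 16−22=-6≡20 → U
E(4): 4−22=-18≡8 → I

YXOBNOUI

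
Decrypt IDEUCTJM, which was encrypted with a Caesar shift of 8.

I(8): 8−8=0 → A
D(3): 3−8=-5≡21 → V
E(4): 4−8=-4≡22 → W
U(20): 20−8=12 → M
C(2): 2−8=-6≡20 → U
T(19): 19−8=11 → L
J(9): 9−8=1 → B
M(12): 12−8=4 → E

AVWMULBE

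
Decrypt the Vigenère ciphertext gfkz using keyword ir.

yoci

Repeat the key across the ciphertext: irir
g(6)−i(8): -2≡24 → y
f(5)−r(17): -12≡14 → o
k(10)−i(8): 2 → c
z(25)−r(17): 8 → i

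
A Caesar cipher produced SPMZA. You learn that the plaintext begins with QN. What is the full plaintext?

From the crib: S(18)−Q(16)=2, so the shift is 2.
Subtract 2 from each ciphertext letter:
S(18): 18−2=16 → Q
P(15): 15−2=13 → N
M(12): 12−2=10 → K
Z(25): 25−2=23 → X
A(0): 0−2=-2≡24 → Y

QNKXY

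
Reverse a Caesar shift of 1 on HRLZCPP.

GQKYBOO

H(7): 7−1=6 → G
R(17): 17−1=16 → Q
L(11): 11−1=10 → K
Z(25): 25−1=24 → Y
C(2): 2−1=1 → B
P(15): 15−1=14 → O
P(15): 15−1=14 → O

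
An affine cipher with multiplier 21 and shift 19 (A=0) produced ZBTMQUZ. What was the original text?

The inverse of 21 mod 26 is 5, since 21·5=105≡1. Apply D(y)=5·(y−19) mod 26:
Z(25): 5·(25−19)=30≡4 → E
B(1): 5·(1−19)=-90≡14 → O
T(19): 5·(19−19)=0 → A
M(12): 5·(12−19)=-35≡17 → R
Q(16): 5·(16−19)=-15≡11 → L
U(20): 5·(20−19)=5 → F
Z(25): 5·(25−19)=30≡4 → E

EOARLFE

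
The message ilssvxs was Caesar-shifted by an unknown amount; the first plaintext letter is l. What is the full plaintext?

From the crib: i(8)−l(11)=-3≡23, so the shift is 23.
Subtract 23 from each ciphertext letter:
i(8): 8−23=-15≡11 → l
l(11): 11−23=-12≡14 → o
s(18): 18−23=-5≡21 → v
s(18): 18−23=-5≡21 → v
v(21): 21−23=-2≡24 → y
x(23): 23−23=0 → a
s(18): 18−23=-5≡21 → v

lovvyav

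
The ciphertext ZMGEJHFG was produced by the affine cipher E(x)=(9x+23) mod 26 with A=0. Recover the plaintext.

GTBVKEYB

The inverse of 9 mod 26 is 3, since 9·3=27≡1. Apply D(y)=3·(y−23) mod 26:
Z(25): 3·(25−23)=6 → G
M(12): 3·(12−23)=-33≡19 → T
G(6): 3·(6−23)=-51≡1 → B
E(4): 3·(4−23)=-57≡21 → V
J(9): 3·(9−23)=-42≡10 → K
H(7): 3·(7−23)=-48≡4 → E
F(5): 3·(5−23)=-54≡24 → Y
G(6): 3·(6−23)=-51≡1 → B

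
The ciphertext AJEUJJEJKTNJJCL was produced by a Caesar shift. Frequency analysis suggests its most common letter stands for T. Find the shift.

16

The most frequent ciphertext letter is J (appears 6 times).
J is position 9; T is position 19.
Shift = -10≡16.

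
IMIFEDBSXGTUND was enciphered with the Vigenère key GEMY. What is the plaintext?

Repeat the key across the ciphertext: GEMYGEMYGEMYGE
I(8)−G(6): 2 → C
M(12)−E(4): 8 → I
I(8)−M(12): -4≡22 → W
F(5)−Y(24): -19≡7 → H
E(4)−G(6): -2≡24 → Y
D(3)−E(4): -1≡25 → Z
B(1)−M(12): -11≡15 → P
S(18)−Y(24): -6≡20 → U
X(23)−G(6): 17 → R
G(6)−E(4): 2 → C
T(19)−M(12): 7 → H
U(20)−Y(24): -4≡22 → W
N(13)−G(6): 7 → H
D(3)−E(4): -1≡25 → Z

CIWHYZPURCHWHZ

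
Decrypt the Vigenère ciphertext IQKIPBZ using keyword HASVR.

BQSNYUZ

Repeat the key across the ciphertext: HASVRHA
I(8)−H(7): 1 → B
Q(16)−A(0): 16 → Q
K(10)−S(18): -8≡18 → S
I(8)−V(21): -13≡13 → N
P(15)−R(17): -2≡24 → Y
B(1)−H(7): -6≡20 → U
Z(25)−A(0): 25 → Z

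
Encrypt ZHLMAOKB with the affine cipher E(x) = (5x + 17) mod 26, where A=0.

MAUZRJPW

Z(25): 5·25+17=142≡12 → M
H(7): 5·7+17=52≡0 → A
L(11): 5·11+17=72≡20 → U
M(12): 5·12+17=77≡25 → Z
A(0): 5·0+17=17 → R
O(14): 5·14+17=87≡9 → J
K(10): 5·10+17=67≡15 → P
B(1): 5·1+17=22 → W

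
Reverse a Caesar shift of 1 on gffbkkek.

feeajjdj

g(6): 6−1=5 → f
f(5): 5−1=4 → e
f(5): 5−1=4 → e
b(1): 1−1=0 → a
k(10): 10−1=9 → j
k(10): 10−1=9 → j
e(4): 4−1=3 → d
k(10): 10−1=9 → j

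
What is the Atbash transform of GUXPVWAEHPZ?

TFCKEDZVSKA

G(6) → T(19)
U(20) → F(5)
X(23) → C(2)
P(15) → K(10)
V(21) → E(4)
W(22) → D(3)
A(0) → Z(25)
E(4) → V(21)
H(7) → S(18)
P(15) → K(10)
Z(25) → A(0)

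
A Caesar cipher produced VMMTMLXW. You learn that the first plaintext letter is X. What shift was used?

From the crib: V(21)−X(23)=-2≡24, so the shift is 24.

24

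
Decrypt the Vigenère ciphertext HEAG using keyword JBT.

YDHX

Repeat the key across the ciphertext: JBTJ
H(7)−J(9): -2≡24 → Y
E(4)−B(1): 3 → D
A(0)−T(19): -19≡7 → H
G(6)−J(9): -3≡23 → X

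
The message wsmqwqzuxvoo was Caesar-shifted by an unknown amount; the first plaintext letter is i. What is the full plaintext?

From the crib: w(22)−i(8)=14, so the shift is 14.
Subtract 14 from each ciphertext letter:
w(22): 22−14=8 → i
s(18): 18−14=4 → e
m(12): 12−14=-2≡24 → y
q(16): 16−14=2 → c
w(22): 22−14=8 → i
q(16): 16−14=2 → c
z(25): 25−14=11 → l
u(20): 20−14=6 → g
x(23): 23−14=9 → j
v(21): 21−14=7 → h
o(14): 14−14=0 → a
o(14): 14−14=0 → a

ieyciclgjhaa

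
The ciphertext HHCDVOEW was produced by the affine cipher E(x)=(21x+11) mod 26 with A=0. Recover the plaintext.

The inverse of 21 mod 26 is 5, since 21·5=105≡1. Apply D(y)=5·(y−11) mod 26:
H(7): 5·(7−11)=-20≡6 → G
H(7): 5·(7−11)=-20≡6 → G
C(2): 5·(2−11)=-45≡7 → H
D(3): 5·(3−11)=-40≡12 → M
V(21): 5·(21−11)=50≡24 → Y
O(14): 5·(14−11)=15 → P
E(4): 5·(4−11)=-35≡17 → R
W(22): 5·(22−11)=55≡3 → D

GGHMYPRD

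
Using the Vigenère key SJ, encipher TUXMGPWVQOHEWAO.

LDPVYYOEIXZNOJG

Repeat the key across the message: SJSJSJSJSJSJSJS
T(19)+S(18): 37≡11 → L
U(20)+J(9): 29≡3 → D
X(23)+S(18): 41≡15 → P
M(12)+J(9): 21 → V
G(6)+S(18): 24 → Y
P(15)+J(9): 24 → Y
W(22)+S(18): 40≡14 → O
V(21)+J(9): 30≡4 → E
Q(16)+S(18): 34≡8 → I
O(14)+J(9): 23 → X
H(7)+S(18): 25 → Z
E(4)+J(9): 13 → N
W(22)+S(18): 40≡14 → O
A(0)+J(9): 9 → J
O(14)+S(18): 32≡6 → G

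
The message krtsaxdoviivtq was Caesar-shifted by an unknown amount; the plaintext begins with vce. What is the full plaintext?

From the crib: k(10)−v(21)=-11≡15, so the shift is 15.
Subtract 15 from each ciphertext letter:
k(10): 10−15=-5≡21 → v
r(17): 17−15=2 → c
t(19): 19−15=4 → e
s(18): 18−15=3 → d
a(0): 0−15=-15≡11 → l
x(23): 23−15=8 → i
d(3): 3−15=-12≡14 → o
o(14): 14−15=-1≡25 → z
v(21): 21−15=6 → g
i(8): 8−15=-7≡19 → t
i(8): 8−15=-7≡19 → t
v(21): 21−15=6 → g
t(19): 19−15=4 → e
q(16): 16−15=1 → b

vcedliozgttgeb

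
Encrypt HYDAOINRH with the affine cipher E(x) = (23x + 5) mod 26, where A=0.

KLWFPHSGK

H(7): 23·7+5=166≡10 → K
Y(24): 23·24+5=557≡11 → L
D(3): 23·3+5=74≡22 → W
A(0): 23·0+5=5 → F
O(14): 23·14+5=327≡15 → P
I(8): 23·8+5=189≡7 → H
N(13): 23·13+5=304≡18 → S
R(17): 23·17+5=396≡6 → G
H(7): 23·7+5=166≡10 → K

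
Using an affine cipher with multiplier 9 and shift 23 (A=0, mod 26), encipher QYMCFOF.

LFBPQTQ

Q(16): 9·16+23=167≡11 → L
Y(24): 9·24+23=239≡5 → F
M(12): 9·12+23=131≡1 → B
C(2): 9·2+23=41≡15 → P
F(5): 9·5+23=68≡16 → Q
O(14): 9·14+23=149≡19 → T
F(5): 9·5+23=68≡16 → Q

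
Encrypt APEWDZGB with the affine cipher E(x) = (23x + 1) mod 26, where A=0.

A(0): 23·0+1=1 → B
P(15): 23·15+1=346≡8 → I
E(4): 23·4+1=93≡15 → P
W(22): 23·22+1=507≡13 → N
D(3): 23·3+1=70≡18 → S
Z(25): 23·25+1=576≡4 → E
G(6): 23·6+1=139≡9 → J
B(1): 23·1+1=24 → Y

BIPNSEJY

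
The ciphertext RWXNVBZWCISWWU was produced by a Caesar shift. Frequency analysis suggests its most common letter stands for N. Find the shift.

The most frequent ciphertext letter is W (appears 4 times).
W is position 22; N is position 13.
Shift = 9.

9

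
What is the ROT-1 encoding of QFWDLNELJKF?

RGXEMOFMKLG

Q(16): 16+1=17 → R
F(5): 5+1=6 → G
W(22): 22+1=23 → X
D(3): 3+1=4 → E
L(11): 11+1=12 → M
N(13): 13+1=14 → O
E(4): 4+1=5 → F
L(11): 11+1=12 → M
J(9): 9+1=10 → K
K(10): 10+1=11 → L
F(5): 5+1=6 → G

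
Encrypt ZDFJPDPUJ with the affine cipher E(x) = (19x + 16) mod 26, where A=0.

Z(25): 19·25+16=491≡23 → X
D(3): 19·3+16=73≡21 → V
F(5): 19·5+16=111≡7 → H
J(9): 19·9+16=187≡5 → F
P(15): 19·15+16=301≡15 → P
D(3): 19·3+16=73≡21 → V
P(15): 19·15+16=301≡15 → P
U(20): 19·20+16=396≡6 → G
J(9): 19·9+16=187≡5 → F

XVHFPVPGF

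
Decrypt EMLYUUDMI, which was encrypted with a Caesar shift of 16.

E(4): 4−16=-12≡14 → O
M(12): 12−16=-4≡22 → W
L(11): 11−16=-5≡21 → V
Y(24): 24−16=8 → I
U(20): 20−16=4 → E
U(20): 20−16=4 → E
D(3): 3−16=-13≡13 → N
M(12): 12−16=-4≡22 → W
I(8): 8−16=-8≡18 → S

OWVIEENWS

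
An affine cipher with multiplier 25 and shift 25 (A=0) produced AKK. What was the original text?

The inverse of 25 mod 26 is 25, since 25·25=625≡1. Apply D(y)=25·(y−25) mod 26:
A(0): 25·(0−25)=-625≡25 → Z
K(10): 25·(10−25)=-375≡15 → P
K(10): 25·(10−25)=-375≡15 → P

ZPP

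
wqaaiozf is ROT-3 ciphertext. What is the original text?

tnxxflwc

w(22): 22−3=19 → t
q(16): 16−3=13 → n
a(0): 0−3=-3≡23 → x
a(0): 0−3=-3≡23 → x
i(8): 8−3=5 → f
o(14): 14−3=11 → l
z(25): 25−3=22 → w
f(5): 5−3=2 → c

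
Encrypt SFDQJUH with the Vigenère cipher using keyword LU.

Repeat the key across the message: LULULUL
S(18)+L(11): 29≡3 → D
F(5)+U(20): 25 → Z
D(3)+L(11): 14 → O
Q(16)+U(20): 36≡10 → K
J(9)+L(11): 20 → U
U(20)+U(20): 40≡14 → O
H(7)+L(11): 18 → S

DZOKUOS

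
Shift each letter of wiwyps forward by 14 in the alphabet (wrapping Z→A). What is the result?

kwkmdg

w(22): 22+14=36≡10 → k
i(8): 8+14=22 → w
w(22): 22+14=36≡10 → k
y(24): 24+14=38≡12 → m
p(15): 15+14=29≡3 → d
s(18): 18+14=32≡6 → g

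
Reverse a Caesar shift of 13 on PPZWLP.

P(15): 15−13=2 → C
P(15): 15−13=2 → C
Z(25): 25−13=12 → M
W(22): 22−13=9 → J
L(11): 11−13=-2≡24 → Y
P(15): 15−13=2 → C

CCMJYC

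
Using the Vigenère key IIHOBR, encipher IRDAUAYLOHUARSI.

Repeat the key across the message: IIHOBRIIHOBRIIH
I(8)+I(8): 16 → Q
R(17)+I(8): 25 → Z
D(3)+H(7): 10 → K
A(0)+O(14): 14 → O
U(20)+B(1): 21 → V
A(0)+R(17): 17 → R
Y(24)+I(8): 32≡6 → G
L(11)+I(8): 19 → T
O(14)+H(7): 21 → V
H(7)+O(14): 21 → V
U(20)+B(1): 21 → V
A(0)+R(17): 17 → R
R(17)+I(8): 25 → Z
S(18)+I(8): 26≡0 → A
I(8)+H(7): 15 → P

QZKOVRGTVVVRZAP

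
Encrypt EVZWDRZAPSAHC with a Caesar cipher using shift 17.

E(4): 4+17=21 → V
V(21): 21+17=38≡12 → M
Z(25): 25+17=42≡16 → Q
W(22): 22+17=39≡13 → N
D(3): 3+17=20 → U
R(17): 17+17=34≡8 → I
Z(25): 25+17=42≡16 → Q
A(0): 0+17=17 → R
P(15): 15+17=32≡6 → G
S(18): 18+17=35≡9 → J
A(0): 0+17=17 → R
H(7): 7+17=24 → Y
C(2): 2+17=19 → T

VMQNUIQRGJRYT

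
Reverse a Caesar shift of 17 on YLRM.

HUAV

Y(24): 24−17=7 → H
L(11): 11−17=-6≡20 → U
R(17): 17−17=0 → A
M(12): 12−17=-5≡21 → V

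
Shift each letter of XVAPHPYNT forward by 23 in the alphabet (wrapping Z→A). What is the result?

USXMEMVKQ

X(23): 23+23=46≡20 → U
V(21): 21+23=44≡18 → S
A(0): 0+23=23 → X
P(15): 15+23=38≡12 → M
H(7): 7+23=30≡4 → E
P(15): 15+23=38≡12 → M
Y(24): 24+23=47≡21 → V
N(13): 13+23=36≡10 → K
T(19): 19+23=42≡16 → Q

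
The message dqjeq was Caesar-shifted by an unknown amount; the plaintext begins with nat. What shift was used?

16

From the crib: d(3)−n(13)=-10≡16, so the shift is 16.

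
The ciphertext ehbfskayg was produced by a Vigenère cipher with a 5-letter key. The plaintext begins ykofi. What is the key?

Subtract each crib letter from the matching ciphertext letter (mod 26):
e(4)−y(24)=-20≡6 → g
h(7)−k(10)=-3≡23 → x
b(1)−o(14)=-13≡13 → n
f(5)−f(5)=0 → a
s(18)−i(8)=10 → k

gxnak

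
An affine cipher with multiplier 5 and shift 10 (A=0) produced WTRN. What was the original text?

The inverse of 5 mod 26 is 21, since 5·21=105≡1. Apply D(y)=21·(y−10) mod 26:
W(22): 21·(22−10)=252≡18 → S
T(19): 21·(19−10)=189≡7 → H
R(17): 21·(17−10)=147≡17 → R
N(13): 21·(13−10)=63≡11 → L

SHRL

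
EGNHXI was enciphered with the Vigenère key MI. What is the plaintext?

SYBZLA

Repeat the key across the ciphertext: MIMIMI
E(4)−M(12): -8≡18 → S
G(6)−I(8): -2≡24 → Y
N(13)−M(12): 1 → B
H(7)−I(8): -1≡25 → Z
X(23)−M(12): 11 → L
I(8)−I(8): 0 → A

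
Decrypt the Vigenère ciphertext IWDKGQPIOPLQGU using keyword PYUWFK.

TYJOBGAKUTGGRW

Repeat the key across the ciphertext: PYUWFKPYUWFKPY
I(8)−P(15): -7≡19 → T
W(22)−Y(24): -2≡24 → Y
D(3)−U(20): -17≡9 → J
K(10)−W(22): -12≡14 → O
G(6)−F(5): 1 → B
Q(16)−K(10): 6 → G
P(15)−P(15): 0 → A
I(8)−Y(24): -16≡10 → K
O(14)−U(20): -6≡20 → U
P(15)−W(22): -7≡19 → T
L(11)−F(5): 6 → G
Q(16)−K(10): 6 → G
G(6)−P(15): -9≡17 → R
U(20)−Y(24): -4≡22 → W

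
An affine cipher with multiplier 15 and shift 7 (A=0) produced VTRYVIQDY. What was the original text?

UGSPUHLYP

The inverse of 15 mod 26 is 7, since 15·7=105≡1. Apply D(y)=7·(y−7) mod 26:
V(21): 7·(21−7)=98≡20 → U
T(19): 7·(19−7)=84≡6 → G
R(17): 7·(17−7)=70≡18 → S
Y(24): 7·(24−7)=119≡15 → P
V(21): 7·(21−7)=98≡20 → U
I(8): 7·(8−7)=7 → H
Q(16): 7·(16−7)=63≡11 → L
D(3): 7·(3−7)=-28≡24 → Y
Y(24): 7·(24−7)=119≡15 → P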